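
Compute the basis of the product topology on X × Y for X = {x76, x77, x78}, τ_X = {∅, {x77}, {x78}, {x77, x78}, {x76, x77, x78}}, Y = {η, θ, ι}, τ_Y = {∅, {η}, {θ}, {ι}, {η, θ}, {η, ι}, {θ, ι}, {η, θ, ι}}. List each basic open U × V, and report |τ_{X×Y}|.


Basis B = {∅ × ∅, {x77} × {η}, {x77} × {θ}, {x77} × {ι}, {x78} × {η}, {x78} × {θ}, {x78} × {ι}, {x77} × {η, θ}, {x77} × {η, ι}, {x77, x78} × {η}, {x77} × {θ, ι}, {x77, x78} × {θ}, {x77, x78} × {ι}, {x78} × {η, θ}, {x78} × {η, ι}, {x78} × {θ, ι}, {x76, x77, x78} × {η}, {x76, x77, x78} × {θ}, {x76, x77, x78} × {ι}, {x77} × {η, θ, ι}, {x78} × {η, θ, ι}, {x77, x78} × {η, θ}, {x77, x78} × {η, ι}, {x77, x78} × {θ, ι}, {x76, x77, x78} × {η, θ}, {x76, x77, x78} × {η, ι}, {x76, x77, x78} × {θ, ι}, {x77, x78} × {η, θ, ι}, {x76, x77, x78} × {η, θ, ι}}; |τ_{X×Y}| = 125.

Enumerate products U × V with U ∈ τ_X, V ∈ τ_Y (deduplicated):
  ∅ × ∅ = {} (∅)
  {x77} × {η} = {(x77,η)}
  {x77} × {θ} = {(x77,θ)}
  {x77} × {ι} = {(x77,ι)}
  {x78} × {η} = {(x78,η)}
  {x78} × {θ} = {(x78,θ)}
  {x78} × {ι} = {(x78,ι)}
  {x77} × {η, θ} = {(x77,η), (x77,θ)}
  {x77} × {η, ι} = {(x77,η), (x77,ι)}
  {x77, x78} × {η} = {(x77,η), (x78,η)}
  {x77} × {θ, ι} = {(x77,θ), (x77,ι)}
  {x77, x78} × {θ} = {(x77,θ), (x78,θ)}
  {x77, x78} × {ι} = {(x77,ι), (x78,ι)}
  {x78} × {η, θ} = {(x78,η), (x78,θ)}
  {x78} × {η, ι} = {(x78,η), (x78,ι)}
  {x78} × {θ, ι} = {(x78,θ), (x78,ι)}
  {x76, x77, x78} × {η} = {(x76,η), (x77,η), (x78,η)}
  {x76, x77, x78} × {θ} = {(x76,θ), (x77,θ), (x78,θ)}
  {x76, x77, x78} × {ι} = {(x76,ι), (x77,ι), (x78,ι)}
  {x77} × {η, θ, ι} = {(x77,η), (x77,θ), (x77,ι)}
  {x78} × {η, θ, ι} = {(x78,η), (x78,θ), (x78,ι)}
  {x77, x78} × {η, θ} = {(x77,η), (x77,θ), (x78,η), (x78,θ)}
  {x77, x78} × {η, ι} = {(x77,η), (x77,ι), (x78,η), (x78,ι)}
  {x77, x78} × {θ, ι} = {(x77,θ), (x77,ι), (x78,θ), (x78,ι)}
  {x76, x77, x78} × {η, θ} = {(x76,η), (x76,θ), (x77,η), (x77,θ), (x78,η), (x78,θ)}
  {x76, x77, x78} × {η, ι} = {(x76,η), (x76,ι), (x77,η), (x77,ι), (x78,η), (x78,ι)}
  {x76, x77, x78} × {θ, ι} = {(x76,θ), (x76,ι), (x77,θ), (x77,ι), (x78,θ), (x78,ι)}
  {x77, x78} × {η, θ, ι} = {(x77,η), (x77,θ), (x77,ι), (x78,η), (x78,θ), (x78,ι)}
  {x76, x77, x78} × {η, θ, ι} = {(x76,η), (x76,θ), (x76,ι), (x77,η), (x77,θ), (x77,ι), (x78,η), (x78,θ), (x78,ι)}
These 29 distinct sets form the basis B.
Close under arbitrary unions to get τ_{X×Y}; counting gives |τ_{X×Y}| = 125.


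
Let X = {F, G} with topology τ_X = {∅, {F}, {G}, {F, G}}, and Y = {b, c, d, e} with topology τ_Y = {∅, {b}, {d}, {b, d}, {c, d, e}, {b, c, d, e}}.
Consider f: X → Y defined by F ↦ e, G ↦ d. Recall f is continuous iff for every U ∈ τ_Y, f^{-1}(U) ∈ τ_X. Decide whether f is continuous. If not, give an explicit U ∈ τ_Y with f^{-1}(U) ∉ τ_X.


f IS continuous.

Compute f^{-1}(U) for each U ∈ τ_Y:
  U = ∅: f^{-1}(U) = ∅ ∈ τ_X ✓.
  U = {b}: f^{-1}(U) = ∅ ∈ τ_X ✓.
  U = {d}: f^{-1}(U) = {G} ∈ τ_X ✓.
  U = {b, d}: f^{-1}(U) = {G} ∈ τ_X ✓.
  U = {c, d, e}: f^{-1}(U) = {F, G} ∈ τ_X ✓.
  U = {b, c, d, e}: f^{-1}(U) = {F, G} ∈ τ_X ✓.
Every preimage lies in τ_X, so f IS continuous.


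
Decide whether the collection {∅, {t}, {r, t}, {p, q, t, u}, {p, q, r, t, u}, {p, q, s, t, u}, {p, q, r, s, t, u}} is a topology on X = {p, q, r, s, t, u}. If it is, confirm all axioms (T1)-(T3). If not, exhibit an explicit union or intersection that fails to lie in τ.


τ IS a topology on X.

Axiom (T1): ∅ ∈ τ? Yes; X ∈ τ? Yes.
Axiom (T2/T3): check pairwise unions and intersections of members of τ.
All pairwise intersections and unions checked — each lies in τ. Therefore τ satisfies (T1), (T2), (T3): it IS a topology on X.


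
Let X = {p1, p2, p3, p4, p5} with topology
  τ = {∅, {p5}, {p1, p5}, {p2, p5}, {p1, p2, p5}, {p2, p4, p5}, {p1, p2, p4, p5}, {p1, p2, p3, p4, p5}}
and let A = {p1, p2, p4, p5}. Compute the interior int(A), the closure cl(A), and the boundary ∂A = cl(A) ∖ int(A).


int(A) = {p1, p2, p4, p5}, cl(A) = {p1, p2, p3, p4, p5}, ∂A = {p3}.

Closed sets in (X, τ) are complements of opens:
  closed(X, τ) = {∅, {p3}, {p1, p3}, {p3, p4}, {p1, p3, p4}, {p2, p3, p4}, {p1, p2, p3, p4}, {p1, p2, p3, p4, p5}}.
int(A) = ⋃ {U ∈ τ : U ⊆ A}. Opens contained in A: ∅, {p5}, {p1, p5}, {p2, p5}, {p1, p2, p5}, {p2, p4, p5}, {p1, p2, p4, p5}.
Taking the union of these: int(A) = {p1, p2, p4, p5}.
cl(A) = ⋂ {C closed : A ⊆ C}. Closed sets containing A: {p1, p2, p3, p4, p5}.
Intersecting these: cl(A) = {p1, p2, p3, p4, p5}.
∂A = cl(A) ∖ int(A) = {p1, p2, p3, p4, p5} ∖ {p1, p2, p4, p5} = {p3}.


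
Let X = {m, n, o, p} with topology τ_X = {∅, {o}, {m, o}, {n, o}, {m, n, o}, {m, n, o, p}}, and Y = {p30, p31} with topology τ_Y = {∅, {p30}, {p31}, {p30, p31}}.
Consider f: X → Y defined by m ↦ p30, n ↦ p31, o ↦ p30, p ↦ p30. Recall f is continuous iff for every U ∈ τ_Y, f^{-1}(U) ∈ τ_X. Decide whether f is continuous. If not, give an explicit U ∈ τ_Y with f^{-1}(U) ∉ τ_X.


f is NOT continuous.

Compute f^{-1}(U) for each U ∈ τ_Y:
  U = ∅: f^{-1}(U) = ∅ ∈ τ_X ✓.
  U = {p30}: f^{-1}(U) = {m, o, p} ∉ τ_X ✗.
  U = {p31}: f^{-1}(U) = {n} ∉ τ_X ✗.
  U = {p30, p31}: f^{-1}(U) = {m, n, o, p} ∈ τ_X ✓.
Found U = {p30} with f^{-1}(U) = {m, o, p} not in τ_X. Therefore f is NOT continuous.


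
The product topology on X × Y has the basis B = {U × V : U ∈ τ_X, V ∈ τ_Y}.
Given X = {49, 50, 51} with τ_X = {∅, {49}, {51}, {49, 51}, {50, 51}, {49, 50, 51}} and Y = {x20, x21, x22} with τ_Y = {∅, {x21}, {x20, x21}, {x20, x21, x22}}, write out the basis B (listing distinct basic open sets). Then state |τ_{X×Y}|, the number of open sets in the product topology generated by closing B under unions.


Basis B = {∅ × ∅, {49} × {x21}, {51} × {x21}, {49} × {x20, x21}, {49, 51} × {x21}, {50, 51} × {x21}, {51} × {x20, x21}, {49} × {x20, x21, x22}, {49, 50, 51} × {x21}, {51} × {x20, x21, x22}, {49, 51} × {x20, x21}, {50, 51} × {x20, x21}, {49, 51} × {x20, x21, x22}, {49, 50, 51} × {x20, x21}, {50, 51} × {x20, x21, x22}, {49, 50, 51} × {x20, x21, x22}}; |τ_{X×Y}| = 40.

Enumerate products U × V with U ∈ τ_X, V ∈ τ_Y (deduplicated):
  ∅ × ∅ = {} (∅)
  {49} × {x21} = {(49,x21)}
  {51} × {x21} = {(51,x21)}
  {49} × {x20, x21} = {(49,x20), (49,x21)}
  {49, 51} × {x21} = {(49,x21), (51,x21)}
  {50, 51} × {x21} = {(50,x21), (51,x21)}
  {51} × {x20, x21} = {(51,x20), (51,x21)}
  {49} × {x20, x21, x22} = {(49,x20), (49,x21), (49,x22)}
  {49, 50, 51} × {x21} = {(49,x21), (50,x21), (51,x21)}
  {51} × {x20, x21, x22} = {(51,x20), (51,x21), (51,x22)}
  {49, 51} × {x20, x21} = {(49,x20), (49,x21), (51,x20), (51,x21)}
  {50, 51} × {x20, x21} = {(50,x20), (50,x21), (51,x20), (51,x21)}
  {49, 51} × {x20, x21, x22} = {(49,x20), (49,x21), (49,x22), (51,x20), (51,x21), (51,x22)}
  {49, 50, 51} × {x20, x21} = {(49,x20), (49,x21), (50,x20), (50,x21), (51,x20), (51,x21)}
  {50, 51} × {x20, x21, x22} = {(50,x20), (50,x21), (50,x22), (51,x20), (51,x21), (51,x22)}
  {49, 50, 51} × {x20, x21, x22} = {(49,x20), (49,x21), (49,x22), (50,x20), (50,x21), (50,x22), (51,x20), (51,x21), (51,x22)}
These 16 distinct sets form the basis B.
Close under arbitrary unions to get τ_{X×Y}; counting gives |τ_{X×Y}| = 40.


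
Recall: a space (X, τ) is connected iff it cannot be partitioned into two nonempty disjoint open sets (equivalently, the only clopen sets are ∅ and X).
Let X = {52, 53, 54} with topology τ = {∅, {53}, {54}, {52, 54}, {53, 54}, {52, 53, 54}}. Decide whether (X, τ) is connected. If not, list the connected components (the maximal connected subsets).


(X, τ) is disconnected; components = [{53}, {52, 54}].

Find clopen sets (U ∈ τ with X ∖ U ∈ τ):
  U = ∅, X ∖ U = {52, 53, 54} — both open, so U is clopen.
  U = {53}, X ∖ U = {52, 54} — both open, so U is clopen.
  U = {52, 54}, X ∖ U = {53} — both open, so U is clopen.
  U = {52, 53, 54}, X ∖ U = ∅ — both open, so U is clopen.
Nontrivial clopen(s) exist: e.g. {53}. So (X, τ) is disconnected.
Compute connected components by grouping points that agree on all clopens:
  component: {53}
  component: {52, 54}


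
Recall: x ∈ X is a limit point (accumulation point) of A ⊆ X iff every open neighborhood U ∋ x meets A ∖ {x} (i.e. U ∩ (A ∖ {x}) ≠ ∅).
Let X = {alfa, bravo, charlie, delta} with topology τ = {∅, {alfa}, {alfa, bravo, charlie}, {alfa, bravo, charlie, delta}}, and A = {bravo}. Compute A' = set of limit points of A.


A' = {charlie, delta}

For each x ∈ X, list the open sets U ∈ τ with x ∈ U, then check whether U ∩ (A ∖ {x}) ≠ ∅ for every such U.
  x = alfa: open {alfa} ∋ x has {alfa} ∩ (A ∖ {alfa}) = ∅, so x is NOT a limit point.
  x = bravo: open {alfa, bravo, charlie} ∋ x has {alfa, bravo, charlie} ∩ (A ∖ {bravo}) = ∅, so x is NOT a limit point.
  x = charlie: opens ∋ x are {alfa, bravo, charlie}, {alfa, bravo, charlie, delta}; each meets A ∖ {charlie}, so x IS a limit point.
  x = delta: opens ∋ x are {alfa, bravo, charlie, delta}; each meets A ∖ {delta}, so x IS a limit point.
Collecting: A' = {charlie, delta}.


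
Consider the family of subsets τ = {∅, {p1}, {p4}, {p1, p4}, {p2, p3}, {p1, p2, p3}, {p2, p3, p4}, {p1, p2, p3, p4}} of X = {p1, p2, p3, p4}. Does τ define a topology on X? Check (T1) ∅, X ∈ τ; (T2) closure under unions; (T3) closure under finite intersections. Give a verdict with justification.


τ IS a topology on X.

Axiom (T1): ∅ ∈ τ? Yes; X ∈ τ? Yes.
Axiom (T2/T3): check pairwise unions and intersections of members of τ.
All pairwise intersections and unions checked — each lies in τ. Therefore τ satisfies (T1), (T2), (T3): it IS a topology on X.


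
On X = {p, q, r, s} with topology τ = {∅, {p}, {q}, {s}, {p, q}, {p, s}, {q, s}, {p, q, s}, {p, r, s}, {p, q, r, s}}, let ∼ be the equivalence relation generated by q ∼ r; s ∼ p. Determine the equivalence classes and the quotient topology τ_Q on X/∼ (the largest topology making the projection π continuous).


X/∼ = {[p=s], [q=r]}; |τ_Q| = 3.

Equivalence classes: [p=s], [q=r].
Quotient map π: X → X/∼ sends p ↦ [p=s], q ↦ [q=r], r ↦ [q=r], s ↦ [p=s].
For each subset V ⊆ X/∼, compute π^{-1}(V) ⊆ X and check whether π^{-1}(V) ∈ τ. V is open in τ_Q iff π^{-1}(V) ∈ τ.
  V = {}: π^{-1}(V) = ∅ ∈ τ ✓.
  V = {[p=s]}: π^{-1}(V) = {p, s} ∈ τ ✓.
  V = {[q=r]}: π^{-1}(V) = {q, r} ∉ τ ✗.
  V = {[p=s], [q=r]}: π^{-1}(V) = {p, q, r, s} ∈ τ ✓.
Open sets in the quotient: τ_Q = {{}, {[p=s]}, {[p=s], [q=r]}} (3 elements).


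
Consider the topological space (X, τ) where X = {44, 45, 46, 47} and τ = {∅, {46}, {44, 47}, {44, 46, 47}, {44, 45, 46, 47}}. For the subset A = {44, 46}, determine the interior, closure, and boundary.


int(A) = {46}, cl(A) = {44, 45, 46, 47}, ∂A = {44, 45, 47}.

Closed sets in (X, τ) are complements of opens:
  closed(X, τ) = {∅, {45}, {45, 46}, {44, 45, 47}, {44, 45, 46, 47}}.
int(A) = ⋃ {U ∈ τ : U ⊆ A}. Opens contained in A: ∅, {46}.
Taking the union of these: int(A) = {46}.
cl(A) = ⋂ {C closed : A ⊆ C}. Closed sets containing A: {44, 45, 46, 47}.
Intersecting these: cl(A) = {44, 45, 46, 47}.
∂A = cl(A) ∖ int(A) = {44, 45, 46, 47} ∖ {46} = {44, 45, 47}.


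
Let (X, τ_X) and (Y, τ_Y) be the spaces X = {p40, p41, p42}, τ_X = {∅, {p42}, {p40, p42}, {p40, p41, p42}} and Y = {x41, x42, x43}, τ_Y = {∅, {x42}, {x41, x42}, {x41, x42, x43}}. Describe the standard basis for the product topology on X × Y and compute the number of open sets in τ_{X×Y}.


Basis B = {∅ × ∅, {p42} × {x42}, {p40, p42} × {x42}, {p42} × {x41, x42}, {p40, p41, p42} × {x42}, {p42} × {x41, x42, x43}, {p40, p42} × {x41, x42}, {p40, p42} × {x41, x42, x43}, {p40, p41, p42} × {x41, x42}, {p40, p41, p42} × {x41, x42, x43}}; |τ_{X×Y}| = 20.

Enumerate products U × V with U ∈ τ_X, V ∈ τ_Y (deduplicated):
  ∅ × ∅ = {} (∅)
  {p42} × {x42} = {(p42,x42)}
  {p40, p42} × {x42} = {(p40,x42), (p42,x42)}
  {p42} × {x41, x42} = {(p42,x41), (p42,x42)}
  {p40, p41, p42} × {x42} = {(p40,x42), (p41,x42), (p42,x42)}
  {p42} × {x41, x42, x43} = {(p42,x41), (p42,x42), (p42,x43)}
  {p40, p42} × {x41, x42} = {(p40,x41), (p40,x42), (p42,x41), (p42,x42)}
  {p40, p42} × {x41, x42, x43} = {(p40,x41), (p40,x42), (p40,x43), (p42,x41), (p42,x42), (p42,x43)}
  {p40, p41, p42} × {x41, x42} = {(p40,x41), (p40,x42), (p41,x41), (p41,x42), (p42,x41), (p42,x42)}
  {p40, p41, p42} × {x41, x42, x43} = {(p40,x41), (p40,x42), (p40,x43), (p41,x41), (p41,x42), (p41,x43), (p42,x41), (p42,x42), (p42,x43)}
These 10 distinct sets form the basis B.
Close under arbitrary unions to get τ_{X×Y}; counting gives |τ_{X×Y}| = 20.


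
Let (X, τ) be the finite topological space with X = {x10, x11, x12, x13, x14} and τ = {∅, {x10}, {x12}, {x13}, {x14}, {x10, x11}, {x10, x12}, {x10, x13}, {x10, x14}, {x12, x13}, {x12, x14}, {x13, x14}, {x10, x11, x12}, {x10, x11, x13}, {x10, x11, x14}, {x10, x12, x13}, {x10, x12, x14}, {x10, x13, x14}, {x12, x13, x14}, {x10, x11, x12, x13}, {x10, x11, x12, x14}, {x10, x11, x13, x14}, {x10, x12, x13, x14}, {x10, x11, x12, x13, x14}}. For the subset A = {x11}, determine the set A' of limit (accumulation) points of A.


A' = ∅

For each x ∈ X, list the open sets U ∈ τ with x ∈ U, then check whether U ∩ (A ∖ {x}) ≠ ∅ for every such U.
  x = x10: open {x10} ∋ x has {x10} ∩ (A ∖ {x10}) = ∅, so x is NOT a limit point.
  x = x11: open {x10, x11} ∋ x has {x10, x11} ∩ (A ∖ {x11}) = ∅, so x is NOT a limit point.
  x = x12: open {x12} ∋ x has {x12} ∩ (A ∖ {x12}) = ∅, so x is NOT a limit point.
  x = x13: open {x13} ∋ x has {x13} ∩ (A ∖ {x13}) = ∅, so x is NOT a limit point.
  x = x14: open {x14} ∋ x has {x14} ∩ (A ∖ {x14}) = ∅, so x is NOT a limit point.
Collecting: A' = ∅.


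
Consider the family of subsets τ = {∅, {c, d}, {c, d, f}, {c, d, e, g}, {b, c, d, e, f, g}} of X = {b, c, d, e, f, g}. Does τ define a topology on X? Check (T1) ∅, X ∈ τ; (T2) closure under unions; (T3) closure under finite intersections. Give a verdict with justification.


τ is NOT a topology on X.

Axiom (T1): ∅ ∈ τ? Yes; X ∈ τ? Yes.
Axiom (T2/T3): check pairwise unions and intersections of members of τ.
Counterexample for (T2): {c, d, f} ∪ {c, d, e, g} = {c, d, e, f, g} ∉ τ. Therefore τ is NOT a topology.


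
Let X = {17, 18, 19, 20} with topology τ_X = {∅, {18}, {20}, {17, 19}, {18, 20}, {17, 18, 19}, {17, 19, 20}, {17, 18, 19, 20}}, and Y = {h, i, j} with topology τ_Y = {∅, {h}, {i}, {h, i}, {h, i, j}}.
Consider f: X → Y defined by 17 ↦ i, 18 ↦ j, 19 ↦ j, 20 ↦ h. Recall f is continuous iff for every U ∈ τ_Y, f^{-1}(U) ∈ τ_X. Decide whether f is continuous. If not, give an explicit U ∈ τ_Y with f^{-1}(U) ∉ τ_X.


f is NOT continuous.

Compute f^{-1}(U) for each U ∈ τ_Y:
  U = ∅: f^{-1}(U) = ∅ ∈ τ_X ✓.
  U = {h}: f^{-1}(U) = {20} ∈ τ_X ✓.
  U = {i}: f^{-1}(U) = {17} ∉ τ_X ✗.
  U = {h, i}: f^{-1}(U) = {17, 20} ∉ τ_X ✗.
  U = {h, i, j}: f^{-1}(U) = {17, 18, 19, 20} ∈ τ_X ✓.
Found U = {i} with f^{-1}(U) = {17} not in τ_X. Therefore f is NOT continuous.


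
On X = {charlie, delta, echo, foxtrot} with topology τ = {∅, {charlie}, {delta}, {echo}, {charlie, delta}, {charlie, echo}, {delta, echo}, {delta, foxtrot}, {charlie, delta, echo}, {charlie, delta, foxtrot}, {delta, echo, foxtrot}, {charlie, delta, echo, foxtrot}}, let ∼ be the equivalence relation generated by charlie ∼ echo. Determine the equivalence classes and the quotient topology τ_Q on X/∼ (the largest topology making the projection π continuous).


X/∼ = {[charlie=echo], [delta], [foxtrot]}; |τ_Q| = 6.

Equivalence classes: [charlie=echo], [delta], [foxtrot].
Quotient map π: X → X/∼ sends charlie ↦ [charlie=echo], delta ↦ [delta], echo ↦ [charlie=echo], foxtrot ↦ [foxtrot].
For each subset V ⊆ X/∼, compute π^{-1}(V) ⊆ X and check whether π^{-1}(V) ∈ τ. V is open in τ_Q iff π^{-1}(V) ∈ τ.
  V = {}: π^{-1}(V) = ∅ ∈ τ ✓.
  V = {[charlie=echo]}: π^{-1}(V) = {charlie, echo} ∈ τ ✓.
  V = {[delta]}: π^{-1}(V) = {delta} ∈ τ ✓.
  V = {[charlie=echo], [delta]}: π^{-1}(V) = {charlie, delta, echo} ∈ τ ✓.
  V = {[foxtrot]}: π^{-1}(V) = {foxtrot} ∉ τ ✗.
  V = {[charlie=echo], [foxtrot]}: π^{-1}(V) = {charlie, echo, foxtrot} ∉ τ ✗.
  V = {[delta], [foxtrot]}: π^{-1}(V) = {delta, foxtrot} ∈ τ ✓.
  V = {[charlie=echo], [delta], [foxtrot]}: π^{-1}(V) = {charlie, delta, echo, foxtrot} ∈ τ ✓.
Open sets in the quotient: τ_Q = {{}, {[charlie=echo]}, {[delta]}, {[charlie=echo], [delta]}, {[delta], [foxtrot]}, {[charlie=echo], [delta], [foxtrot]}} (6 elements).


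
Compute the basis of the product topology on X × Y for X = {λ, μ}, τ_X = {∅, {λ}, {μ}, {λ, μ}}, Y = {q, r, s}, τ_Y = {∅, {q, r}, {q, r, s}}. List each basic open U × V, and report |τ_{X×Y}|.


Basis B = {∅ × ∅, {λ} × {q, r}, {μ} × {q, r}, {λ} × {q, r, s}, {μ} × {q, r, s}, {λ, μ} × {q, r}, {λ, μ} × {q, r, s}}; |τ_{X×Y}| = 9.

Enumerate products U × V with U ∈ τ_X, V ∈ τ_Y (deduplicated):
  ∅ × ∅ = {} (∅)
  {λ} × {q, r} = {(λ,q), (λ,r)}
  {μ} × {q, r} = {(μ,q), (μ,r)}
  {λ} × {q, r, s} = {(λ,q), (λ,r), (λ,s)}
  {μ} × {q, r, s} = {(μ,q), (μ,r), (μ,s)}
  {λ, μ} × {q, r} = {(λ,q), (λ,r), (μ,q), (μ,r)}
  {λ, μ} × {q, r, s} = {(λ,q), (λ,r), (λ,s), (μ,q), (μ,r), (μ,s)}
These 7 distinct sets form the basis B.
Close under arbitrary unions to get τ_{X×Y}; counting gives |τ_{X×Y}| = 9.


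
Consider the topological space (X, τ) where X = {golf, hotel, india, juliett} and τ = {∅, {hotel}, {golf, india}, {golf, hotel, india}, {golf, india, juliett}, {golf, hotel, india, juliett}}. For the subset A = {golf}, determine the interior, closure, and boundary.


int(A) = ∅, cl(A) = {golf, india, juliett}, ∂A = {golf, india, juliett}.

Closed sets in (X, τ) are complements of opens:
  closed(X, τ) = {∅, {hotel}, {juliett}, {hotel, juliett}, {golf, india, juliett}, {golf, hotel, india, juliett}}.
int(A) = ⋃ {U ∈ τ : U ⊆ A}. Opens contained in A: ∅.
Taking the union of these: int(A) = ∅.
cl(A) = ⋂ {C closed : A ⊆ C}. Closed sets containing A: {golf, india, juliett}, {golf, hotel, india, juliett}.
Intersecting these: cl(A) = {golf, india, juliett}.
∂A = cl(A) ∖ int(A) = {golf, india, juliett} ∖ ∅ = {golf, india, juliett}.


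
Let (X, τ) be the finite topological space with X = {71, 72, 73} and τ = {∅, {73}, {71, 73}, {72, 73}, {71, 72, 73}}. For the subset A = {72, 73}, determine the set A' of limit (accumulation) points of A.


A' = {71, 72}

For each x ∈ X, list the open sets U ∈ τ with x ∈ U, then check whether U ∩ (A ∖ {x}) ≠ ∅ for every such U.
  x = 71: opens ∋ x are {71, 73}, {71, 72, 73}; each meets A ∖ {71}, so x IS a limit point.
  x = 72: opens ∋ x are {72, 73}, {71, 72, 73}; each meets A ∖ {72}, so x IS a limit point.
  x = 73: open {73} ∋ x has {73} ∩ (A ∖ {73}) = ∅, so x is NOT a limit point.
Collecting: A' = {71, 72}.


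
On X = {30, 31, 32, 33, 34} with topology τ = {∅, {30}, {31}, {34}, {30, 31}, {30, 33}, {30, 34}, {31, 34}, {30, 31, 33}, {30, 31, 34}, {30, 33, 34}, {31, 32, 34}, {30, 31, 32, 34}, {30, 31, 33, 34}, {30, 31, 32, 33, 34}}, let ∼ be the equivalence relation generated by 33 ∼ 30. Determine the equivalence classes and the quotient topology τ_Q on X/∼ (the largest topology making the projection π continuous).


X/∼ = {[30=33], [31], [32], [34]}; |τ_Q| = 10.

Equivalence classes: [30=33], [31], [32], [34].
Quotient map π: X → X/∼ sends 30 ↦ [30=33], 31 ↦ [31], 32 ↦ [32], 33 ↦ [30=33], 34 ↦ [34].
For each subset V ⊆ X/∼, compute π^{-1}(V) ⊆ X and check whether π^{-1}(V) ∈ τ. V is open in τ_Q iff π^{-1}(V) ∈ τ.
  V = {}: π^{-1}(V) = ∅ ∈ τ ✓.
  V = {[30=33]}: π^{-1}(V) = {30, 33} ∈ τ ✓.
  V = {[31]}: π^{-1}(V) = {31} ∈ τ ✓.
  V = {[30=33], [31]}: π^{-1}(V) = {30, 31, 33} ∈ τ ✓.
  V = {[32]}: π^{-1}(V) = {32} ∉ τ ✗.
  V = {[30=33], [32]}: π^{-1}(V) = {30, 32, 33} ∉ τ ✗.
  V = {[31], [32]}: π^{-1}(V) = {31, 32} ∉ τ ✗.
  V = {[30=33], [31], [32]}: π^{-1}(V) = {30, 31, 32, 33} ∉ τ ✗.
  V = {[34]}: π^{-1}(V) = {34} ∈ τ ✓.
  V = {[30=33], [34]}: π^{-1}(V) = {30, 33, 34} ∈ τ ✓.
  V = {[31], [34]}: π^{-1}(V) = {31, 34} ∈ τ ✓.
  V = {[30=33], [31], [34]}: π^{-1}(V) = {30, 31, 33, 34} ∈ τ ✓.
  V = {[32], [34]}: π^{-1}(V) = {32, 34} ∉ τ ✗.
  V = {[30=33], [32], [34]}: π^{-1}(V) = {30, 32, 33, 34} ∉ τ ✗.
  V = {[31], [32], [34]}: π^{-1}(V) = {31, 32, 34} ∈ τ ✓.
  V = {[30=33], [31], [32], [34]}: π^{-1}(V) = {30, 31, 32, 33, 34} ∈ τ ✓.
Open sets in the quotient: τ_Q = {{}, {[30=33]}, {[31]}, {[30=33], [31]}, {[34]}, {[30=33], [34]}, {[31], [34]}, {[30=33], [31], [34]}, {[31], [32], [34]}, {[30=33], [31], [32], [34]}} (10 elements).


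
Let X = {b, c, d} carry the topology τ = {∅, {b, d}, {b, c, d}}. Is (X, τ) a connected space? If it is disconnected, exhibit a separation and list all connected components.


(X, τ) is connected.

Find clopen sets (U ∈ τ with X ∖ U ∈ τ):
  U = ∅, X ∖ U = {b, c, d} — both open, so U is clopen.
  U = {b, c, d}, X ∖ U = ∅ — both open, so U is clopen.
Only trivial clopens (∅ and X) exist, so (X, τ) is connected.
Compute connected components by grouping points that agree on all clopens:
  component: {b, c, d}


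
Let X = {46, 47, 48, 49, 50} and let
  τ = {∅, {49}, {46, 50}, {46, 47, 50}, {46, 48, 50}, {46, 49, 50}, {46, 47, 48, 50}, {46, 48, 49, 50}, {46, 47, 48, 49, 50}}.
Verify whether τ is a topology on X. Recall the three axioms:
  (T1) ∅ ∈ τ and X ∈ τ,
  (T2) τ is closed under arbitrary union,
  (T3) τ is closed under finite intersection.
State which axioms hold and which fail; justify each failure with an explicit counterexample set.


τ is NOT a topology on X.

Axiom (T1): ∅ ∈ τ? Yes; X ∈ τ? Yes.
Axiom (T2/T3): check pairwise unions and intersections of members of τ.
Counterexample for (T2): {49} ∪ {46, 47, 50} = {46, 47, 49, 50} ∉ τ. Therefore τ is NOT a topology.


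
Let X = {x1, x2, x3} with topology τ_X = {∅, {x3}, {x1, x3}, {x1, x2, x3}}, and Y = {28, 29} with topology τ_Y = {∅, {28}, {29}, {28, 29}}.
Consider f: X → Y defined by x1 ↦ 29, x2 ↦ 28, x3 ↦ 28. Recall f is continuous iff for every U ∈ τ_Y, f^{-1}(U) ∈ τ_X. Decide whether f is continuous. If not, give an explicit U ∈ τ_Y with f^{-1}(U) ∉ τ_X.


f is NOT continuous.

Compute f^{-1}(U) for each U ∈ τ_Y:
  U = ∅: f^{-1}(U) = ∅ ∈ τ_X ✓.
  U = {28}: f^{-1}(U) = {x2, x3} ∉ τ_X ✗.
  U = {29}: f^{-1}(U) = {x1} ∉ τ_X ✗.
  U = {28, 29}: f^{-1}(U) = {x1, x2, x3} ∈ τ_X ✓.
Found U = {28} with f^{-1}(U) = {x2, x3} not in τ_X. Therefore f is NOT continuous.


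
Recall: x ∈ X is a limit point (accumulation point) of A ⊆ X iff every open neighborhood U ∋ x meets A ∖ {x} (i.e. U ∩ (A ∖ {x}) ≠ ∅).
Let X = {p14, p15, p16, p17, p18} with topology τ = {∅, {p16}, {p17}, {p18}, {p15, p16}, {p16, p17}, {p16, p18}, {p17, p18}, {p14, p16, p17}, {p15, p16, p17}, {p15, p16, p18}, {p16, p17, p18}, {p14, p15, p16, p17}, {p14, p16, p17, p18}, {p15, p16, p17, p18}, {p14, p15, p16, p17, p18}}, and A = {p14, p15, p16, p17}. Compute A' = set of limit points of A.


A' = {p14, p15}

For each x ∈ X, list the open sets U ∈ τ with x ∈ U, then check whether U ∩ (A ∖ {x}) ≠ ∅ for every such U.
  x = p14: opens ∋ x are {p14, p16, p17}, {p14, p15, p16, p17}, {p14, p16, p17, p18}, {p14, p15, p16, p17, p18}; each meets A ∖ {p14}, so x IS a limit point.
  x = p15: opens ∋ x are {p15, p16}, {p15, p16, p17}, {p15, p16, p18}, {p14, p15, p16, p17}, {p15, p16, p17, p18}, {p14, p15, p16, p17, p18}; each meets A ∖ {p15}, so x IS a limit point.
  x = p16: open {p16} ∋ x has {p16} ∩ (A ∖ {p16}) = ∅, so x is NOT a limit point.
  x = p17: open {p17} ∋ x has {p17} ∩ (A ∖ {p17}) = ∅, so x is NOT a limit point.
  x = p18: open {p18} ∋ x has {p18} ∩ (A ∖ {p18}) = ∅, so x is NOT a limit point.
Collecting: A' = {p14, p15}.


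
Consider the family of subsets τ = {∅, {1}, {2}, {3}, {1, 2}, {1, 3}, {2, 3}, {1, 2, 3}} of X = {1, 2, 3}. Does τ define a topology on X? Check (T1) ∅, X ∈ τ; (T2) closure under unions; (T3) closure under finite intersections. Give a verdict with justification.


τ IS a topology on X.

Axiom (T1): ∅ ∈ τ? Yes; X ∈ τ? Yes.
Axiom (T2/T3): check pairwise unions and intersections of members of τ.
All pairwise intersections and unions checked — each lies in τ. Therefore τ satisfies (T1), (T2), (T3): it IS a topology on X.


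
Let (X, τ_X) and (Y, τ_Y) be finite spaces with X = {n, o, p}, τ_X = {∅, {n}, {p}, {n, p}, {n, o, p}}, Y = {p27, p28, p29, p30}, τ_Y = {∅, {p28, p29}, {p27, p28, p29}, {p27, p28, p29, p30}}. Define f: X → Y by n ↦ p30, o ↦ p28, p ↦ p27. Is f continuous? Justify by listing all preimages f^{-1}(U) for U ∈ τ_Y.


f is NOT continuous.

Compute f^{-1}(U) for each U ∈ τ_Y:
  U = ∅: f^{-1}(U) = ∅ ∈ τ_X ✓.
  U = {p28, p29}: f^{-1}(U) = {o} ∉ τ_X ✗.
  U = {p27, p28, p29}: f^{-1}(U) = {o, p} ∉ τ_X ✗.
  U = {p27, p28, p29, p30}: f^{-1}(U) = {n, o, p} ∈ τ_X ✓.
Found U = {p28, p29} with f^{-1}(U) = {o} not in τ_X. Therefore f is NOT continuous.


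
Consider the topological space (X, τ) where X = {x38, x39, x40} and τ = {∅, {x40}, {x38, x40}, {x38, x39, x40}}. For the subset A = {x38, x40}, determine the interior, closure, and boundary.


int(A) = {x38, x40}, cl(A) = {x38, x39, x40}, ∂A = {x39}.

Closed sets in (X, τ) are complements of opens:
  closed(X, τ) = {∅, {x39}, {x38, x39}, {x38, x39, x40}}.
int(A) = ⋃ {U ∈ τ : U ⊆ A}. Opens contained in A: ∅, {x40}, {x38, x40}.
Taking the union of these: int(A) = {x38, x40}.
cl(A) = ⋂ {C closed : A ⊆ C}. Closed sets containing A: {x38, x39, x40}.
Intersecting these: cl(A) = {x38, x39, x40}.
∂A = cl(A) ∖ int(A) = {x38, x39, x40} ∖ {x38, x40} = {x39}.


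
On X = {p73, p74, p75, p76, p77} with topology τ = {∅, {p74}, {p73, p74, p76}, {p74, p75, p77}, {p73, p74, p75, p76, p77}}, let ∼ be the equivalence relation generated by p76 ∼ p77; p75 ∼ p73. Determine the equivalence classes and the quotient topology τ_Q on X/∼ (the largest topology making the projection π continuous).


X/∼ = {[p73=p75], [p74], [p76=p77]}; |τ_Q| = 3.

Equivalence classes: [p73=p75], [p74], [p76=p77].
Quotient map π: X → X/∼ sends p73 ↦ [p73=p75], p74 ↦ [p74], p75 ↦ [p73=p75], p76 ↦ [p76=p77], p77 ↦ [p76=p77].
For each subset V ⊆ X/∼, compute π^{-1}(V) ⊆ X and check whether π^{-1}(V) ∈ τ. V is open in τ_Q iff π^{-1}(V) ∈ τ.
  V = {}: π^{-1}(V) = ∅ ∈ τ ✓.
  V = {[p73=p75]}: π^{-1}(V) = {p73, p75} ∉ τ ✗.
  V = {[p74]}: π^{-1}(V) = {p74} ∈ τ ✓.
  V = {[p73=p75], [p74]}: π^{-1}(V) = {p73, p74, p75} ∉ τ ✗.
  V = {[p76=p77]}: π^{-1}(V) = {p76, p77} ∉ τ ✗.
  V = {[p73=p75], [p76=p77]}: π^{-1}(V) = {p73, p75, p76, p77} ∉ τ ✗.
  V = {[p74], [p76=p77]}: π^{-1}(V) = {p74, p76, p77} ∉ τ ✗.
  V = {[p73=p75], [p74], [p76=p77]}: π^{-1}(V) = {p73, p74, p75, p76, p77} ∈ τ ✓.
Open sets in the quotient: τ_Q = {{}, {[p74]}, {[p73=p75], [p74], [p76=p77]}} (3 elements).


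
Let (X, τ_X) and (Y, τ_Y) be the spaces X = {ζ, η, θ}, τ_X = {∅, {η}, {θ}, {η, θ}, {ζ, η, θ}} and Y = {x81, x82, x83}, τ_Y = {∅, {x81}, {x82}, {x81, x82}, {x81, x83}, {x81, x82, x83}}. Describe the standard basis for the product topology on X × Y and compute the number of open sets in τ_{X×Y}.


Basis B = {∅ × ∅, {η} × {x81}, {η} × {x82}, {θ} × {x81}, {θ} × {x82}, {η} × {x81, x82}, {η} × {x81, x83}, {η, θ} × {x81}, {η, θ} × {x82}, {θ} × {x81, x82}, {θ} × {x81, x83}, {ζ, η, θ} × {x81}, {ζ, η, θ} × {x82}, {η} × {x81, x82, x83}, {θ} × {x81, x82, x83}, {η, θ} × {x81, x82}, {η, θ} × {x81, x83}, {ζ, η, θ} × {x81, x82}, {ζ, η, θ} × {x81, x83}, {η, θ} × {x81, x82, x83}, {ζ, η, θ} × {x81, x82, x83}}; |τ_{X×Y}| = 70.

Enumerate products U × V with U ∈ τ_X, V ∈ τ_Y (deduplicated):
  ∅ × ∅ = {} (∅)
  {η} × {x81} = {(η,x81)}
  {η} × {x82} = {(η,x82)}
  {θ} × {x81} = {(θ,x81)}
  {θ} × {x82} = {(θ,x82)}
  {η} × {x81, x82} = {(η,x81), (η,x82)}
  {η} × {x81, x83} = {(η,x81), (η,x83)}
  {η, θ} × {x81} = {(η,x81), (θ,x81)}
  {η, θ} × {x82} = {(η,x82), (θ,x82)}
  {θ} × {x81, x82} = {(θ,x81), (θ,x82)}
  {θ} × {x81, x83} = {(θ,x81), (θ,x83)}
  {ζ, η, θ} × {x81} = {(ζ,x81), (η,x81), (θ,x81)}
  {ζ, η, θ} × {x82} = {(ζ,x82), (η,x82), (θ,x82)}
  {η} × {x81, x82, x83} = {(η,x81), (η,x82), (η,x83)}
  {θ} × {x81, x82, x83} = {(θ,x81), (θ,x82), (θ,x83)}
  {η, θ} × {x81, x82} = {(η,x81), (η,x82), (θ,x81), (θ,x82)}
  {η, θ} × {x81, x83} = {(η,x81), (η,x83), (θ,x81), (θ,x83)}
  {ζ, η, θ} × {x81, x82} = {(ζ,x81), (ζ,x82), (η,x81), (η,x82), (θ,x81), (θ,x82)}
  {ζ, η, θ} × {x81, x83} = {(ζ,x81), (ζ,x83), (η,x81), (η,x83), (θ,x81), (θ,x83)}
  {η, θ} × {x81, x82, x83} = {(η,x81), (η,x82), (η,x83), (θ,x81), (θ,x82), (θ,x83)}
  {ζ, η, θ} × {x81, x82, x83} = {(ζ,x81), (ζ,x82), (ζ,x83), (η,x81), (η,x82), (η,x83), (θ,x81), (θ,x82), (θ,x83)}
These 21 distinct sets form the basis B.
Close under arbitrary unions to get τ_{X×Y}; counting gives |τ_{X×Y}| = 70.


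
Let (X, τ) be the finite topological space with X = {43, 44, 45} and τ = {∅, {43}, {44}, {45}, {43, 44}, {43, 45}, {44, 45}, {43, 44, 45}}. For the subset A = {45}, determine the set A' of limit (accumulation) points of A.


A' = ∅

For each x ∈ X, list the open sets U ∈ τ with x ∈ U, then check whether U ∩ (A ∖ {x}) ≠ ∅ for every such U.
  x = 43: open {43} ∋ x has {43} ∩ (A ∖ {43}) = ∅, so x is NOT a limit point.
  x = 44: open {44} ∋ x has {44} ∩ (A ∖ {44}) = ∅, so x is NOT a limit point.
  x = 45: open {45} ∋ x has {45} ∩ (A ∖ {45}) = ∅, so x is NOT a limit point.
Collecting: A' = ∅.


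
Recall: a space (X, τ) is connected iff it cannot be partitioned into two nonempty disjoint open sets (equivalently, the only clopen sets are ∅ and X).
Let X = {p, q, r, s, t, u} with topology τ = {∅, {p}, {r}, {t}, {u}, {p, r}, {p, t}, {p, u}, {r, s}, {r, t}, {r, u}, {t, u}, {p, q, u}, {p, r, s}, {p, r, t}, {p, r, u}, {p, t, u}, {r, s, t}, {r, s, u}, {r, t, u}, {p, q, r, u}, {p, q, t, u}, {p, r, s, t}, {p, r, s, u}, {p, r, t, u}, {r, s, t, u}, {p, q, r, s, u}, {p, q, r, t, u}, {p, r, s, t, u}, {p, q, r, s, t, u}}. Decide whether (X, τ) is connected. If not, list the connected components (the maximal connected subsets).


(X, τ) is disconnected; components = [{t}, {r, s}, {p, q, u}].

Find clopen sets (U ∈ τ with X ∖ U ∈ τ):
  U = ∅, X ∖ U = {p, q, r, s, t, u} — both open, so U is clopen.
  U = {t}, X ∖ U = {p, q, r, s, u} — both open, so U is clopen.
  U = {r, s}, X ∖ U = {p, q, t, u} — both open, so U is clopen.
  U = {p, q, u}, X ∖ U = {r, s, t} — both open, so U is clopen.
  U = {r, s, t}, X ∖ U = {p, q, u} — both open, so U is clopen.
  U = {p, q, t, u}, X ∖ U = {r, s} — both open, so U is clopen.
  U = {p, q, r, s, u}, X ∖ U = {t} — both open, so U is clopen.
  U = {p, q, r, s, t, u}, X ∖ U = ∅ — both open, so U is clopen.
Nontrivial clopen(s) exist: e.g. {t}. So (X, τ) is disconnected.
Compute connected components by grouping points that agree on all clopens:
  component: {t}
  component: {r, s}
  component: {p, q, u}


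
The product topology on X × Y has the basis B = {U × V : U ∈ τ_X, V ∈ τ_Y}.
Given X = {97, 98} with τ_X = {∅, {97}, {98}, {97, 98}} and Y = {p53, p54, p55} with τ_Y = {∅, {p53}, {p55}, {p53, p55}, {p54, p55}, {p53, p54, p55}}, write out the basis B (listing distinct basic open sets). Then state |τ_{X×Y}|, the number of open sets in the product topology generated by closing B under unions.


Basis B = {∅ × ∅, {97} × {p53}, {97} × {p55}, {98} × {p53}, {98} × {p55}, {97} × {p53, p55}, {97, 98} × {p53}, {97} × {p54, p55}, {97, 98} × {p55}, {98} × {p53, p55}, {98} × {p54, p55}, {97} × {p53, p54, p55}, {98} × {p53, p54, p55}, {97, 98} × {p53, p55}, {97, 98} × {p54, p55}, {97, 98} × {p53, p54, p55}}; |τ_{X×Y}| = 36.

Enumerate products U × V with U ∈ τ_X, V ∈ τ_Y (deduplicated):
  ∅ × ∅ = {} (∅)
  {97} × {p53} = {(97,p53)}
  {97} × {p55} = {(97,p55)}
  {98} × {p53} = {(98,p53)}
  {98} × {p55} = {(98,p55)}
  {97} × {p53, p55} = {(97,p53), (97,p55)}
  {97, 98} × {p53} = {(97,p53), (98,p53)}
  {97} × {p54, p55} = {(97,p54), (97,p55)}
  {97, 98} × {p55} = {(97,p55), (98,p55)}
  {98} × {p53, p55} = {(98,p53), (98,p55)}
  {98} × {p54, p55} = {(98,p54), (98,p55)}
  {97} × {p53, p54, p55} = {(97,p53), (97,p54), (97,p55)}
  {98} × {p53, p54, p55} = {(98,p53), (98,p54), (98,p55)}
  {97, 98} × {p53, p55} = {(97,p53), (97,p55), (98,p53), (98,p55)}
  {97, 98} × {p54, p55} = {(97,p54), (97,p55), (98,p54), (98,p55)}
  {97, 98} × {p53, p54, p55} = {(97,p53), (97,p54), (97,p55), (98,p53), (98,p54), (98,p55)}
These 16 distinct sets form the basis B.
Close under arbitrary unions to get τ_{X×Y}; counting gives |τ_{X×Y}| = 36.


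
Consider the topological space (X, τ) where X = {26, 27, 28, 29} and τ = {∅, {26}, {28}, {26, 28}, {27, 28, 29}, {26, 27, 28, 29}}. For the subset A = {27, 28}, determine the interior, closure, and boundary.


int(A) = {28}, cl(A) = {27, 28, 29}, ∂A = {27, 29}.

Closed sets in (X, τ) are complements of opens:
  closed(X, τ) = {∅, {26}, {27, 29}, {26, 27, 29}, {27, 28, 29}, {26, 27, 28, 29}}.
int(A) = ⋃ {U ∈ τ : U ⊆ A}. Opens contained in A: ∅, {28}.
Taking the union of these: int(A) = {28}.
cl(A) = ⋂ {C closed : A ⊆ C}. Closed sets containing A: {27, 28, 29}, {26, 27, 28, 29}.
Intersecting these: cl(A) = {27, 28, 29}.
∂A = cl(A) ∖ int(A) = {27, 28, 29} ∖ {28} = {27, 29}.


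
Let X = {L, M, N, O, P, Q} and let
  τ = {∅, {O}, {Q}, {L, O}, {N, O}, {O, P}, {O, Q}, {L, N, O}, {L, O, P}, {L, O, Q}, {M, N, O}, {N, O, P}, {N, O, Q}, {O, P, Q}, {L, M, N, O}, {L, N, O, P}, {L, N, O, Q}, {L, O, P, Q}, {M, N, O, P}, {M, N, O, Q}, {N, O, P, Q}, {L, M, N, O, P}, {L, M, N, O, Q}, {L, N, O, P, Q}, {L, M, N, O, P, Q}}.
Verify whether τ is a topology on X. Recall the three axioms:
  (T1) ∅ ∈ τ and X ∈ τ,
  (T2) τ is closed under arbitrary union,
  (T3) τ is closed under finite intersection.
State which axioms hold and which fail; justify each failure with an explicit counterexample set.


τ is NOT a topology on X.

Axiom (T1): ∅ ∈ τ? Yes; X ∈ τ? Yes.
Axiom (T2/T3): check pairwise unions and intersections of members of τ.
Counterexample for (T2): {Q} ∪ {M, N, O, P} = {M, N, O, P, Q} ∉ τ. Therefore τ is NOT a topology.


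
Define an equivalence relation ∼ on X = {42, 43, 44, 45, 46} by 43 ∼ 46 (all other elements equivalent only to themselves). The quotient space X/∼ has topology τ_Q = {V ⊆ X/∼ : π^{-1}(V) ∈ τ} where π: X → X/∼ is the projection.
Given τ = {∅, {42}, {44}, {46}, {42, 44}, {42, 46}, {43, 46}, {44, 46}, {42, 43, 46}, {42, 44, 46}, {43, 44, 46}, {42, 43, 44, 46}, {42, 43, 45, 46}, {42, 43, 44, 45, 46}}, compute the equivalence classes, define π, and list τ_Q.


X/∼ = {[42], [43=46], [44], [45]}; |τ_Q| = 10.

Equivalence classes: [42], [43=46], [44], [45].
Quotient map π: X → X/∼ sends 42 ↦ [42], 43 ↦ [43=46], 44 ↦ [44], 45 ↦ [45], 46 ↦ [43=46].
For each subset V ⊆ X/∼, compute π^{-1}(V) ⊆ X and check whether π^{-1}(V) ∈ τ. V is open in τ_Q iff π^{-1}(V) ∈ τ.
  V = {}: π^{-1}(V) = ∅ ∈ τ ✓.
  V = {[42]}: π^{-1}(V) = {42} ∈ τ ✓.
  V = {[43=46]}: π^{-1}(V) = {43, 46} ∈ τ ✓.
  V = {[42], [43=46]}: π^{-1}(V) = {42, 43, 46} ∈ τ ✓.
  V = {[44]}: π^{-1}(V) = {44} ∈ τ ✓.
  V = {[42], [44]}: π^{-1}(V) = {42, 44} ∈ τ ✓.
  V = {[43=46], [44]}: π^{-1}(V) = {43, 44, 46} ∈ τ ✓.
  V = {[42], [43=46], [44]}: π^{-1}(V) = {42, 43, 44, 46} ∈ τ ✓.
  V = {[45]}: π^{-1}(V) = {45} ∉ τ ✗.
  V = {[42], [45]}: π^{-1}(V) = {42, 45} ∉ τ ✗.
  V = {[43=46], [45]}: π^{-1}(V) = {43, 45, 46} ∉ τ ✗.
  V = {[42], [43=46], [45]}: π^{-1}(V) = {42, 43, 45, 46} ∈ τ ✓.
  V = {[44], [45]}: π^{-1}(V) = {44, 45} ∉ τ ✗.
  V = {[42], [44], [45]}: π^{-1}(V) = {42, 44, 45} ∉ τ ✗.
  V = {[43=46], [44], [45]}: π^{-1}(V) = {43, 44, 45, 46} ∉ τ ✗.
  V = {[42], [43=46], [44], [45]}: π^{-1}(V) = {42, 43, 44, 45, 46} ∈ τ ✓.
Open sets in the quotient: τ_Q = {{}, {[42]}, {[43=46]}, {[42], [43=46]}, {[44]}, {[42], [44]}, {[43=46], [44]}, {[42], [43=46], [44]}, {[42], [43=46], [45]}, {[42], [43=46], [44], [45]}} (10 elements).


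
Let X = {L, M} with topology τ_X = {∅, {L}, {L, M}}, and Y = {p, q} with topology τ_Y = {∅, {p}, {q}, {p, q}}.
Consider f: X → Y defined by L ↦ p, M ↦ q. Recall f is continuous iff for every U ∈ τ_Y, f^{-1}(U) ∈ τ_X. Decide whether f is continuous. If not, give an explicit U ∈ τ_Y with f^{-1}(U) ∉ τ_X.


f is NOT continuous.

Compute f^{-1}(U) for each U ∈ τ_Y:
  U = ∅: f^{-1}(U) = ∅ ∈ τ_X ✓.
  U = {p}: f^{-1}(U) = {L} ∈ τ_X ✓.
  U = {q}: f^{-1}(U) = {M} ∉ τ_X ✗.
  U = {p, q}: f^{-1}(U) = {L, M} ∈ τ_X ✓.
Found U = {q} with f^{-1}(U) = {M} not in τ_X. Therefore f is NOT continuous.


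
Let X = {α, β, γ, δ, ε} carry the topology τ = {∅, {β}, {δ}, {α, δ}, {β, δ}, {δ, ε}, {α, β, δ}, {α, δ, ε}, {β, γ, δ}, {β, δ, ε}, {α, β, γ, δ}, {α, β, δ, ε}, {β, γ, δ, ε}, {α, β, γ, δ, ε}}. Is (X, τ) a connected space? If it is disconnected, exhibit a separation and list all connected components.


(X, τ) is connected.

Find clopen sets (U ∈ τ with X ∖ U ∈ τ):
  U = ∅, X ∖ U = {α, β, γ, δ, ε} — both open, so U is clopen.
  U = {α, β, γ, δ, ε}, X ∖ U = ∅ — both open, so U is clopen.
Only trivial clopens (∅ and X) exist, so (X, τ) is connected.
Compute connected components by grouping points that agree on all clopens:
  component: {α, β, γ, δ, ε}


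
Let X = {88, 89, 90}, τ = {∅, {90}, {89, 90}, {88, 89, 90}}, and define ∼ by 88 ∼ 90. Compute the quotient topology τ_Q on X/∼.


X/∼ = {[88=90], [89]}; |τ_Q| = 2.

Equivalence classes: [88=90], [89].
Quotient map π: X → X/∼ sends 88 ↦ [88=90], 89 ↦ [89], 90 ↦ [88=90].
For each subset V ⊆ X/∼, compute π^{-1}(V) ⊆ X and check whether π^{-1}(V) ∈ τ. V is open in τ_Q iff π^{-1}(V) ∈ τ.
  V = {}: π^{-1}(V) = ∅ ∈ τ ✓.
  V = {[88=90]}: π^{-1}(V) = {88, 90} ∉ τ ✗.
  V = {[89]}: π^{-1}(V) = {89} ∉ τ ✗.
  V = {[88=90], [89]}: π^{-1}(V) = {88, 89, 90} ∈ τ ✓.
Open sets in the quotient: τ_Q = {{}, {[88=90], [89]}} (2 elements).


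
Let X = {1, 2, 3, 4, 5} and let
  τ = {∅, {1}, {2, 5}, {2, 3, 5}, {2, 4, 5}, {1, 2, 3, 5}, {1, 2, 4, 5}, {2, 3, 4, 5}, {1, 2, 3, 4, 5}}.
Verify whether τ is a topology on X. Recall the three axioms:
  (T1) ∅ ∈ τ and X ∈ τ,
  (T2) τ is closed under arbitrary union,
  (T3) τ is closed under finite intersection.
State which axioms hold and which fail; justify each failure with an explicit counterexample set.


τ is NOT a topology on X.

Axiom (T1): ∅ ∈ τ? Yes; X ∈ τ? Yes.
Axiom (T2/T3): check pairwise unions and intersections of members of τ.
Counterexample for (T2): {1} ∪ {2, 5} = {1, 2, 5} ∉ τ. Therefore τ is NOT a topology.


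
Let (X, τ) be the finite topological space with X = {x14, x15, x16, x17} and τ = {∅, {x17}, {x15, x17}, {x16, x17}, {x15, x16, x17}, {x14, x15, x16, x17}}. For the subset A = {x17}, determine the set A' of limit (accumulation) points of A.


A' = {x14, x15, x16}

For each x ∈ X, list the open sets U ∈ τ with x ∈ U, then check whether U ∩ (A ∖ {x}) ≠ ∅ for every such U.
  x = x14: opens ∋ x are {x14, x15, x16, x17}; each meets A ∖ {x14}, so x IS a limit point.
  x = x15: opens ∋ x are {x15, x17}, {x15, x16, x17}, {x14, x15, x16, x17}; each meets A ∖ {x15}, so x IS a limit point.
  x = x16: opens ∋ x are {x16, x17}, {x15, x16, x17}, {x14, x15, x16, x17}; each meets A ∖ {x16}, so x IS a limit point.
  x = x17: open {x17} ∋ x has {x17} ∩ (A ∖ {x17}) = ∅, so x is NOT a limit point.
Collecting: A' = {x14, x15, x16}.
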